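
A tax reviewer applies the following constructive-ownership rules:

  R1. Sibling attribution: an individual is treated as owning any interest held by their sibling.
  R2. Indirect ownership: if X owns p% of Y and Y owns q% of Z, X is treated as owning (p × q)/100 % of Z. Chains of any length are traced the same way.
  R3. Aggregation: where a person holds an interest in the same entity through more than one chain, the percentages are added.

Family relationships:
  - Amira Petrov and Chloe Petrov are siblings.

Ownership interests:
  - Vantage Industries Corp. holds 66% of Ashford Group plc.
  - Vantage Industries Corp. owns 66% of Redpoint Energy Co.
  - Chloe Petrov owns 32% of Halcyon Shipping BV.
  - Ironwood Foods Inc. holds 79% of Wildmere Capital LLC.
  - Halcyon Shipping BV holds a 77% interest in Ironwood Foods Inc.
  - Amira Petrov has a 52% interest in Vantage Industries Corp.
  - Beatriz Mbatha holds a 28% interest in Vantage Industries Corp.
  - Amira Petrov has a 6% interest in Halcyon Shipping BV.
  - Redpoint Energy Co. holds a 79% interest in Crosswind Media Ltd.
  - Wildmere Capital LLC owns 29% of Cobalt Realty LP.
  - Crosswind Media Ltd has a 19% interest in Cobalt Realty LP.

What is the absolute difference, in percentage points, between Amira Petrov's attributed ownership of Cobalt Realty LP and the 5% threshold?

6.854898

By sibling attribution (R1), Amira Petrov is treated as also owning Chloe Petrov's interest in Halcyon Shipping BV, giving 6% + 32% = 38%.
Chain via Vantage Industries Corp. → Redpoint Energy Co. → Crosswind Media Ltd (R2): 52% × 66% × 79% × 19% = 5.151432% of Cobalt Realty LP.
Chain via Halcyon Shipping BV → Ironwood Foods Inc. → Wildmere Capital LLC (R2): 38% × 77% × 79% × 29% = 6.703466% of Cobalt Realty LP.
Aggregating (R3): 5.151432% + 6.703466% = 11.854898%.
11.854898% exceeds the 5% threshold by 6.854898 percentage points.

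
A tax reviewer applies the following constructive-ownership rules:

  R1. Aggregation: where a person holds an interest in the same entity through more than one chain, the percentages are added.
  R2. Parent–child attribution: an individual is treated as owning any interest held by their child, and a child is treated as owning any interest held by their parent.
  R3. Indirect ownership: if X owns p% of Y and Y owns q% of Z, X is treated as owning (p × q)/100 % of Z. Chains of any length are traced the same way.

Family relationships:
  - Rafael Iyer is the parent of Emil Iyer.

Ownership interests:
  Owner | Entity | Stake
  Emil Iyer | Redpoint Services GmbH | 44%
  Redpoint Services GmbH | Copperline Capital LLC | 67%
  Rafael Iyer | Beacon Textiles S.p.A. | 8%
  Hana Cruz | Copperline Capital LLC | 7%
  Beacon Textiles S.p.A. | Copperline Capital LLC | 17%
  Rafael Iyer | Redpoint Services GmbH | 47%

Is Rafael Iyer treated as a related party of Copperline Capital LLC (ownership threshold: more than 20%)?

Yes

By parent–child attribution (R2), Rafael Iyer is treated as also owning Emil Iyer's interest in Redpoint Services GmbH, giving 47% + 44% = 91%.
Chain via Beacon Textiles S.p.A. (R3): 8% × 17% = 1.36% of Copperline Capital LLC.
Chain via Redpoint Services GmbH (R3): 91% × 67% = 60.97% of Copperline Capital LLC.
Aggregating (R1): 1.36% + 60.97% = 62.33%.
62.33% exceeds the 20% threshold, so Rafael is a related party to Copperline Capital LLC.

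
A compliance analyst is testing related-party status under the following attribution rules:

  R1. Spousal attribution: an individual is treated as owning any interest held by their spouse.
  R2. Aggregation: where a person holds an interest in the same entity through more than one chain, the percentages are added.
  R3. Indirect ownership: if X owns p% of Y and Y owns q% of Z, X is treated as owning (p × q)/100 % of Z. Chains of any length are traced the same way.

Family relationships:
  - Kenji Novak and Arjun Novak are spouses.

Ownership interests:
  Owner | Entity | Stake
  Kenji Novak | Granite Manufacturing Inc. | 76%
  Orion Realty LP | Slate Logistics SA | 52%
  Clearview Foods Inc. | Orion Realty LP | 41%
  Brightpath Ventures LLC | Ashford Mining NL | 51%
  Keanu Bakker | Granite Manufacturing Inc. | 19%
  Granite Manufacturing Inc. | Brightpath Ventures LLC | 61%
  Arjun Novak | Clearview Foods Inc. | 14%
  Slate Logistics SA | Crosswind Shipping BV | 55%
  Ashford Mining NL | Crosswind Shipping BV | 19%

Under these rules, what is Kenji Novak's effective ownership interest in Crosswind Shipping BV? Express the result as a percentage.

6.133924%

By spousal attribution (R1), Kenji Novak is treated as owning Arjun Novak's 14% interest in Clearview Foods Inc.
Chain via Granite Manufacturing Inc. → Brightpath Ventures LLC → Ashford Mining NL (R3): 76% × 61% × 51% × 19% = 4.492284% of Crosswind Shipping BV.
Chain via Clearview Foods Inc. → Orion Realty LP → Slate Logistics SA (R3): 14% × 41% × 52% × 55% = 1.64164% of Crosswind Shipping BV.
Aggregating (R2): 4.492284% + 1.64164% = 6.133924%.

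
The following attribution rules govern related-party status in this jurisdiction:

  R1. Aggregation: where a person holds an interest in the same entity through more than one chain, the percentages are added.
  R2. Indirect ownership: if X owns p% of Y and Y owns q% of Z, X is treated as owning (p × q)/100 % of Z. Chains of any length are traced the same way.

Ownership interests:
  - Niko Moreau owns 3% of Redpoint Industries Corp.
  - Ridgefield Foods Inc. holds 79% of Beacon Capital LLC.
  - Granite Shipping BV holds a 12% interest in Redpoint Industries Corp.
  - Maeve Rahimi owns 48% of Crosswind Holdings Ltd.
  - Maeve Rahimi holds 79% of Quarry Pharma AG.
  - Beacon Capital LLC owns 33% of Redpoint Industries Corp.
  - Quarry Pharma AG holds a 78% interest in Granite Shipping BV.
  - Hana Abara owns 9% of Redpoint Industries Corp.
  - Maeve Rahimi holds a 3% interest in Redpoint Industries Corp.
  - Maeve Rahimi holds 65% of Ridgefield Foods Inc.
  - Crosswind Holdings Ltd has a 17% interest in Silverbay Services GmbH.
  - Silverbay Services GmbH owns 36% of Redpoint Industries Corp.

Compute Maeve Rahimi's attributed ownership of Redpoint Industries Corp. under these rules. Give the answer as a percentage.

Chain via Crosswind Holdings Ltd → Silverbay Services GmbH (R2): 48% × 17% × 36% = 2.9376% of Redpoint Industries Corp.
Chain via Ridgefield Foods Inc. → Beacon Capital LLC (R2): 65% × 79% × 33% = 16.9455% of Redpoint Industries Corp.
Chain via Quarry Pharma AG → Granite Shipping BV (R2): 79% × 78% × 12% = 7.3944% of Redpoint Industries Corp.
Direct interest in Redpoint Industries Corp: 3%.
Aggregating (R1): 2.9376% + 16.9455% + 7.3944% + 3% = 30.2775%.

30.2775%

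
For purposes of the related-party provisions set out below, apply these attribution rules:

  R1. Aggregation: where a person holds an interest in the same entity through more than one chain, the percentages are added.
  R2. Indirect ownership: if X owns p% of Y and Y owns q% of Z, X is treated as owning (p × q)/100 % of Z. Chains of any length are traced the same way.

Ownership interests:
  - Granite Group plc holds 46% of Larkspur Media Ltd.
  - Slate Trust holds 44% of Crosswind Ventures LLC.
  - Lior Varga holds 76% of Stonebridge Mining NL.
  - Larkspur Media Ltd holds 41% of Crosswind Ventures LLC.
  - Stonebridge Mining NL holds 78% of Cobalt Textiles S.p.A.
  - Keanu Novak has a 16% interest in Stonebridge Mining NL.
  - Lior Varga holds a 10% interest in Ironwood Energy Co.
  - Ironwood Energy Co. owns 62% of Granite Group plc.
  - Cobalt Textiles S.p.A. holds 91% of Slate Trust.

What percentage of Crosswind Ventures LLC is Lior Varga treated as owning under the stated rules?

24.905032%

Chain via Ironwood Energy Co. → Granite Group plc → Larkspur Media Ltd (R2): 10% × 62% × 46% × 41% = 1.16932% of Crosswind Ventures LLC.
Chain via Stonebridge Mining NL → Cobalt Textiles S.p.A. → Slate Trust (R2): 76% × 78% × 91% × 44% = 23.735712% of Crosswind Ventures LLC.
Aggregating (R1): 1.16932% + 23.735712% = 24.905032%.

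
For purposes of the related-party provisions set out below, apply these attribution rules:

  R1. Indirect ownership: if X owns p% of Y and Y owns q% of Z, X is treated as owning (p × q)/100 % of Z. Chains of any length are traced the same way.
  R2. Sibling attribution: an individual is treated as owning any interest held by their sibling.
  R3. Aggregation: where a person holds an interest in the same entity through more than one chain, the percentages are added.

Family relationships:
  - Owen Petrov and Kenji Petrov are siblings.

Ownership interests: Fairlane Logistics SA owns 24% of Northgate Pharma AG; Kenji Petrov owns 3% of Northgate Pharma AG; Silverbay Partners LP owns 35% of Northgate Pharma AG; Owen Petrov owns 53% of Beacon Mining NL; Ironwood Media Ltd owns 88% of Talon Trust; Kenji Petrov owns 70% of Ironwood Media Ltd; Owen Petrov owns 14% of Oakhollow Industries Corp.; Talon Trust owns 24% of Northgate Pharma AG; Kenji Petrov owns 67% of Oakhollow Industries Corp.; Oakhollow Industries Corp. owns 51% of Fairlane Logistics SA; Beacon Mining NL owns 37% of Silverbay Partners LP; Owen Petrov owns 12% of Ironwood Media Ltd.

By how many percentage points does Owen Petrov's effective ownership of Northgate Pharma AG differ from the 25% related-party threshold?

12.0963

By sibling attribution (R2), Owen Petrov is treated as also owning Kenji Petrov's interest in Oakhollow Industries Corp, giving 14% + 67% = 81%.
By sibling attribution (R2), Owen Petrov is treated as also owning Kenji Petrov's interest in Ironwood Media Ltd, giving 12% + 70% = 82%.
By sibling attribution (R2), Owen Petrov is treated as owning Kenji Petrov's 3% interest in Northgate Pharma AG.
Chain via Oakhollow Industries Corp. → Fairlane Logistics SA (R1): 81% × 51% × 24% = 9.9144% of Northgate Pharma AG.
Chain via Ironwood Media Ltd → Talon Trust (R1): 82% × 88% × 24% = 17.3184% of Northgate Pharma AG.
Chain via Beacon Mining NL → Silverbay Partners LP (R1): 53% × 37% × 35% = 6.8635% of Northgate Pharma AG.
Direct interest in Northgate Pharma AG: 3%.
Aggregating (R3): 9.9144% + 17.3184% + 6.8635% + 3% = 37.0963%.
37.0963% exceeds the 25% threshold by 12.0963 percentage points.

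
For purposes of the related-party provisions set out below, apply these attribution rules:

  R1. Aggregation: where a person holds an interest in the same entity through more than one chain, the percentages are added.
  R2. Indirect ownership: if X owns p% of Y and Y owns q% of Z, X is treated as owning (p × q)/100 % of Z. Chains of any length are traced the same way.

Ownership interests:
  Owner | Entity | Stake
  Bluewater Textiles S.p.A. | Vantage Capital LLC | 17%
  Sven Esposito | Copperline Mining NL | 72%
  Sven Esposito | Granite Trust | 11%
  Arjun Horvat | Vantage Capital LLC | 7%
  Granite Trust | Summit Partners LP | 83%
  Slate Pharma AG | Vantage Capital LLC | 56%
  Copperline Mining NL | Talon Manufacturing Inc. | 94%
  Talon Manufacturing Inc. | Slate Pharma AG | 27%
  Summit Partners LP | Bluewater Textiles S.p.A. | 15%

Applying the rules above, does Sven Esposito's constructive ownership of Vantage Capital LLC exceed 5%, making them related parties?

Chain via Copperline Mining NL → Talon Manufacturing Inc. → Slate Pharma AG (R2): 72% × 94% × 27% × 56% = 10.233216% of Vantage Capital LLC.
Chain via Granite Trust → Summit Partners LP → Bluewater Textiles S.p.A. (R2): 11% × 83% × 15% × 17% = 0.232815% of Vantage Capital LLC.
Aggregating (R1): 10.233216% + 0.232815% = 10.466031%.
10.466031% exceeds the 5% threshold, so Sven is a related party to Vantage Capital LLC.

Yes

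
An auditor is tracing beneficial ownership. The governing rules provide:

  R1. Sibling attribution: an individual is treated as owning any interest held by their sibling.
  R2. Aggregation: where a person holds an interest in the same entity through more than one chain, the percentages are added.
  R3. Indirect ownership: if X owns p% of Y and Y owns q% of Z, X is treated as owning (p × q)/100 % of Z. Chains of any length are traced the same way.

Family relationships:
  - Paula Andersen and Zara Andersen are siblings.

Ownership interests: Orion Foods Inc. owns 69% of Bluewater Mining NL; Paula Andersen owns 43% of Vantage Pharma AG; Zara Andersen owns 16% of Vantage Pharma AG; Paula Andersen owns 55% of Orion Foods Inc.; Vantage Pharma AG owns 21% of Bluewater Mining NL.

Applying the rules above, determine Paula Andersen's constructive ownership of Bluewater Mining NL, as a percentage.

By sibling attribution (R1), Paula Andersen is treated as also owning Zara Andersen's interest in Vantage Pharma AG, giving 43% + 16% = 59%.
Chain via Orion Foods Inc. (R3): 55% × 69% = 37.95% of Bluewater Mining NL.
Chain via Vantage Pharma AG (R3): 59% × 21% = 12.39% of Bluewater Mining NL.
Aggregating (R2): 37.95% + 12.39% = 50.34%.

50.34%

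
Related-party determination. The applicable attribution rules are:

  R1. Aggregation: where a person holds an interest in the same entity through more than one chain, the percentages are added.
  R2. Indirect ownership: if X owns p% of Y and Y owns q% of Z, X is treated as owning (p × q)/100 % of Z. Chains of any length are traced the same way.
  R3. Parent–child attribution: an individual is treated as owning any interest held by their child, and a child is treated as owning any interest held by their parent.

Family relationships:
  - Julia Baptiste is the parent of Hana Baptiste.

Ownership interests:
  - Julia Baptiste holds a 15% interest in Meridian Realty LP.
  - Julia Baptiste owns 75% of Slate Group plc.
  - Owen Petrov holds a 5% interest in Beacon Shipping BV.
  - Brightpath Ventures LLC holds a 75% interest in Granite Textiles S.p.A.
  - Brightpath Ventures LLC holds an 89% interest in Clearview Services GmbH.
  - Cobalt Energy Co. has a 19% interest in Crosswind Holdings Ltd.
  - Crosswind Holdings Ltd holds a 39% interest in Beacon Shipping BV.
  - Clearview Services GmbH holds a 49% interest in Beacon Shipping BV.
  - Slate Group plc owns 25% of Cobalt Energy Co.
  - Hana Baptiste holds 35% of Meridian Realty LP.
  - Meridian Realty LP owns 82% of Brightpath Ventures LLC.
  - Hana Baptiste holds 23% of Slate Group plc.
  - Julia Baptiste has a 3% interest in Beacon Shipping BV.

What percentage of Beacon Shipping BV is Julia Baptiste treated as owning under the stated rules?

By parent–child attribution (R3), Julia Baptiste is treated as also owning Hana Baptiste's interest in Slate Group plc, giving 75% + 23% = 98%.
By parent–child attribution (R3), Julia Baptiste is treated as also owning Hana Baptiste's interest in Meridian Realty LP, giving 15% + 35% = 50%.
Chain via Slate Group plc → Cobalt Energy Co. → Crosswind Holdings Ltd (R2): 98% × 25% × 19% × 39% = 1.81545% of Beacon Shipping BV.
Chain via Meridian Realty LP → Brightpath Ventures LLC → Clearview Services GmbH (R2): 50% × 82% × 89% × 49% = 17.8801% of Beacon Shipping BV.
Direct interest in Beacon Shipping BV: 3%.
Aggregating (R1): 1.81545% + 17.8801% + 3% = 22.69555%.

22.69555%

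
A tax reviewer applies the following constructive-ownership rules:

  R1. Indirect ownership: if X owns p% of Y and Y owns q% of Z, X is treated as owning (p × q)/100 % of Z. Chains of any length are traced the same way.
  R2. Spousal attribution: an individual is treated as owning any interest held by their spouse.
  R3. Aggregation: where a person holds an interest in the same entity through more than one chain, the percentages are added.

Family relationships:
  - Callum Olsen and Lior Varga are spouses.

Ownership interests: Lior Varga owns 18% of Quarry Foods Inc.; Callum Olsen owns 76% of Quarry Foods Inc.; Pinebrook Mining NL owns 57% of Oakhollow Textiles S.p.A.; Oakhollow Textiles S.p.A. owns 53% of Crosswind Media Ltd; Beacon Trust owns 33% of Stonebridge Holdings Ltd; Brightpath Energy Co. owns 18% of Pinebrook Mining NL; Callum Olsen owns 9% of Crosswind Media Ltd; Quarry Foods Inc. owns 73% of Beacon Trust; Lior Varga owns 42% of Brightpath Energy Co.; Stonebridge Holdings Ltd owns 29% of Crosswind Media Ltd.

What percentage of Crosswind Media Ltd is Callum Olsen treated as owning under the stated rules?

17.85081%

By spousal attribution (R2), Callum Olsen is treated as also owning Lior Varga's interest in Quarry Foods Inc, giving 76% + 18% = 94%.
By spousal attribution (R2), Callum Olsen is treated as owning Lior Varga's 42% interest in Brightpath Energy Co.
Chain via Quarry Foods Inc. → Beacon Trust → Stonebridge Holdings Ltd (R1): 94% × 73% × 33% × 29% = 6.566934% of Crosswind Media Ltd.
Direct interest in Crosswind Media Ltd: 9%.
Chain via Brightpath Energy Co. → Pinebrook Mining NL → Oakhollow Textiles S.p.A. (R1): 42% × 18% × 57% × 53% = 2.283876% of Crosswind Media Ltd.
Aggregating (R3): 6.566934% + 9% + 2.283876% = 17.85081%.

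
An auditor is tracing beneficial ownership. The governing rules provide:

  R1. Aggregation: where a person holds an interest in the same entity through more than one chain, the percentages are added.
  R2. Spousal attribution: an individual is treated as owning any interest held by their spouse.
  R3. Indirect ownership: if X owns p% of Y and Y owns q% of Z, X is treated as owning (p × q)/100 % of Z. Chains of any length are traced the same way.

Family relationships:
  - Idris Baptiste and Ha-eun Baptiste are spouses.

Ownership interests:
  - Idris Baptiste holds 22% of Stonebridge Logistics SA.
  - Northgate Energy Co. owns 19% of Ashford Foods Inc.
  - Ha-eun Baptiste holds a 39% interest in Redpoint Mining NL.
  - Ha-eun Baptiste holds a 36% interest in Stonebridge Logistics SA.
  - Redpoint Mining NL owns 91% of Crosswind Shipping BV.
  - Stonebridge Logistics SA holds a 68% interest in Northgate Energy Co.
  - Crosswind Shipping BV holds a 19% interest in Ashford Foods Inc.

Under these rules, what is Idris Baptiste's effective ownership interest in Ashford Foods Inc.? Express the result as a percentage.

By spousal attribution (R2), Idris Baptiste is treated as also owning Ha-eun Baptiste's interest in Stonebridge Logistics SA, giving 22% + 36% = 58%.
By spousal attribution (R2), Idris Baptiste is treated as owning Ha-eun Baptiste's 39% interest in Redpoint Mining NL.
Chain via Stonebridge Logistics SA → Northgate Energy Co. (R3): 58% × 68% × 19% = 7.4936% of Ashford Foods Inc.
Chain via Redpoint Mining NL → Crosswind Shipping BV (R3): 39% × 91% × 19% = 6.7431% of Ashford Foods Inc.
Aggregating (R1): 7.4936% + 6.7431% = 14.2367%.

14.2367%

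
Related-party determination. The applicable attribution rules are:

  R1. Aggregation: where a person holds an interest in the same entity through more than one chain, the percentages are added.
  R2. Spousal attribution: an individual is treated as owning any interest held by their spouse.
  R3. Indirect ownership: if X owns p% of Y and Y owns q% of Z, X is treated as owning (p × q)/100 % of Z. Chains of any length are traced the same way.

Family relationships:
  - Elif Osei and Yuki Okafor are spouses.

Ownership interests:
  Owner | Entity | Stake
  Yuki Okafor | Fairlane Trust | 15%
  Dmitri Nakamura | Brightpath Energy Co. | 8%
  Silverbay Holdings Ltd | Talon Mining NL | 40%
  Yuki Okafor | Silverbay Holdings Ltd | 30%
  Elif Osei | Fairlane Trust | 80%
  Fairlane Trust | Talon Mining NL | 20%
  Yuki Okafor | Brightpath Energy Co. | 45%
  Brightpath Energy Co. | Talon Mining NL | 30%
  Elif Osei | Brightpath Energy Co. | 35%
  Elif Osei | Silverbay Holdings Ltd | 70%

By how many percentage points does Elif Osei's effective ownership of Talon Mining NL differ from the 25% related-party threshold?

58

By spousal attribution (R2), Elif Osei is treated as also owning Yuki Okafor's interest in Fairlane Trust, giving 80% + 15% = 95%.
By spousal attribution (R2), Elif Osei is treated as also owning Yuki Okafor's interest in Brightpath Energy Co, giving 35% + 45% = 80%.
By spousal attribution (R2), Elif Osei is treated as also owning Yuki Okafor's interest in Silverbay Holdings Ltd, giving 70% + 30% = 100%.
Chain via Fairlane Trust (R3): 95% × 20% = 19% of Talon Mining NL.
Chain via Brightpath Energy Co. (R3): 80% × 30% = 24% of Talon Mining NL.
Chain via Silverbay Holdings Ltd (R3): 100% × 40% = 40% of Talon Mining NL.
Aggregating (R1): 19% + 24% + 40% = 83%.
83% exceeds the 25% threshold by 58 percentage points.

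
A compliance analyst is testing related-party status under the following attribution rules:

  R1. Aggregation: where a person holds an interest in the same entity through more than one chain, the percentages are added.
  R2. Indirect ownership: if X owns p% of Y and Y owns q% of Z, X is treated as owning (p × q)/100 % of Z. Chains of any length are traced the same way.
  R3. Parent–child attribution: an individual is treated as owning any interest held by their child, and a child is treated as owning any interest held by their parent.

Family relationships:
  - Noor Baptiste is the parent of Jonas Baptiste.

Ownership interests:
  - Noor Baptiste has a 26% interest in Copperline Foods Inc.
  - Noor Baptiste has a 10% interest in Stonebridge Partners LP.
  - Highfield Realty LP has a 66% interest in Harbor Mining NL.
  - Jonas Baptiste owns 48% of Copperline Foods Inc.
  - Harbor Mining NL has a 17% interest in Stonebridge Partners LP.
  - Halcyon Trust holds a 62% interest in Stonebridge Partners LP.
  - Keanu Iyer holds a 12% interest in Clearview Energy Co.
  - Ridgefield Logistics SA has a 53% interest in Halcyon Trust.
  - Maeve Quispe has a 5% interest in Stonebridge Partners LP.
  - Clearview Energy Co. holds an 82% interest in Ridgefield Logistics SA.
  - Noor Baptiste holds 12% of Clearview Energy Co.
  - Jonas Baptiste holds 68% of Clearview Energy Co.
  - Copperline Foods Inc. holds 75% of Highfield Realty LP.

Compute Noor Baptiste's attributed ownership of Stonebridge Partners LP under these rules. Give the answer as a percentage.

By parent–child attribution (R3), Noor Baptiste is treated as also owning Jonas Baptiste's interest in Copperline Foods Inc, giving 26% + 48% = 74%.
By parent–child attribution (R3), Noor Baptiste is treated as also owning Jonas Baptiste's interest in Clearview Energy Co, giving 12% + 68% = 80%.
Chain via Copperline Foods Inc. → Highfield Realty LP → Harbor Mining NL (R2): 74% × 75% × 66% × 17% = 6.2271% of Stonebridge Partners LP.
Chain via Clearview Energy Co. → Ridgefield Logistics SA → Halcyon Trust (R2): 80% × 82% × 53% × 62% = 21.55616% of Stonebridge Partners LP.
Direct interest in Stonebridge Partners LP: 10%.
Aggregating (R1): 6.2271% + 21.55616% + 10% = 37.78326%.

37.78326%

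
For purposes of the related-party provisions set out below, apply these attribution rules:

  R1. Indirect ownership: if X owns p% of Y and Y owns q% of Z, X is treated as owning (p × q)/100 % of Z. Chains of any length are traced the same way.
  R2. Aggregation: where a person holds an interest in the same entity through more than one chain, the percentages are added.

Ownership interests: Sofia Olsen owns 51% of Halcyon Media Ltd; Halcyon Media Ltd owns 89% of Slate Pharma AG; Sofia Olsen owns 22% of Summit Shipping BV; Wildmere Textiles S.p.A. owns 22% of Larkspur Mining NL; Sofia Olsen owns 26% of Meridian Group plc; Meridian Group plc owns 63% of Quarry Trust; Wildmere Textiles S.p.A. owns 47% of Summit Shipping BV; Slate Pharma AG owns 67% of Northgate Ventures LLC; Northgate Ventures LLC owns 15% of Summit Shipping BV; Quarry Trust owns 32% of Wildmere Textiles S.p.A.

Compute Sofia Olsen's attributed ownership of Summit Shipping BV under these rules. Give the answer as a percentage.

Chain via Halcyon Media Ltd → Slate Pharma AG → Northgate Ventures LLC (R1): 51% × 89% × 67% × 15% = 4.561695% of Summit Shipping BV.
Chain via Meridian Group plc → Quarry Trust → Wildmere Textiles S.p.A. (R1): 26% × 63% × 32% × 47% = 2.463552% of Summit Shipping BV.
Direct interest in Summit Shipping BV: 22%.
Aggregating (R2): 4.561695% + 2.463552% + 22% = 29.025247%.

29.025247%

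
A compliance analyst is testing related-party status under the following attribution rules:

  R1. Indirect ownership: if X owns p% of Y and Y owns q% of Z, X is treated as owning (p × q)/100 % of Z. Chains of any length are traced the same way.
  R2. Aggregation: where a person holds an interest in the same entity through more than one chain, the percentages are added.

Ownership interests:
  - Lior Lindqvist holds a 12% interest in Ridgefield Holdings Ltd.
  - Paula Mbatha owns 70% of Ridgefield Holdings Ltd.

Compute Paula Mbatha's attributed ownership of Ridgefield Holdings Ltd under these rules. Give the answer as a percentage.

70%

Direct interest in Ridgefield Holdings Ltd: 70%.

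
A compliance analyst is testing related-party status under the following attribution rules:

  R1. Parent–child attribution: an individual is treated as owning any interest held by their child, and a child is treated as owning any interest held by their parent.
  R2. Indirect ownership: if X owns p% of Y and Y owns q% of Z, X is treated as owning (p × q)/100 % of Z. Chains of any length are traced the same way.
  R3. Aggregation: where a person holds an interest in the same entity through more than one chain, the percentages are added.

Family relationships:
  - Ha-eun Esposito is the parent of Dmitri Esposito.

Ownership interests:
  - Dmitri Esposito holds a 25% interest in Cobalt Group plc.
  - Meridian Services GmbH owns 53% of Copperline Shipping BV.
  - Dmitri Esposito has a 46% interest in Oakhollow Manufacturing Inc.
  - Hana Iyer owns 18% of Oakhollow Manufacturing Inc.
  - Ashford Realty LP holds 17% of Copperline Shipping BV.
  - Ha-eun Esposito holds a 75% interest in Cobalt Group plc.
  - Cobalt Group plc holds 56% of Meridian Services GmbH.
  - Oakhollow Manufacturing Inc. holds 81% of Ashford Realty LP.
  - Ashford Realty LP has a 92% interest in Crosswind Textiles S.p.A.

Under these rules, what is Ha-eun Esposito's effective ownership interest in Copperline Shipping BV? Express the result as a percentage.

36.0142%

By parent–child attribution (R1), Ha-eun Esposito is treated as also owning Dmitri Esposito's interest in Cobalt Group plc, giving 75% + 25% = 100%.
By parent–child attribution (R1), Ha-eun Esposito is treated as owning Dmitri Esposito's 46% interest in Oakhollow Manufacturing Inc.
Chain via Cobalt Group plc → Meridian Services GmbH (R2): 100% × 56% × 53% = 29.68% of Copperline Shipping BV.
Chain via Oakhollow Manufacturing Inc. → Ashford Realty LP (R2): 46% × 81% × 17% = 6.3342% of Copperline Shipping BV.
Aggregating (R3): 29.68% + 6.3342% = 36.0142%.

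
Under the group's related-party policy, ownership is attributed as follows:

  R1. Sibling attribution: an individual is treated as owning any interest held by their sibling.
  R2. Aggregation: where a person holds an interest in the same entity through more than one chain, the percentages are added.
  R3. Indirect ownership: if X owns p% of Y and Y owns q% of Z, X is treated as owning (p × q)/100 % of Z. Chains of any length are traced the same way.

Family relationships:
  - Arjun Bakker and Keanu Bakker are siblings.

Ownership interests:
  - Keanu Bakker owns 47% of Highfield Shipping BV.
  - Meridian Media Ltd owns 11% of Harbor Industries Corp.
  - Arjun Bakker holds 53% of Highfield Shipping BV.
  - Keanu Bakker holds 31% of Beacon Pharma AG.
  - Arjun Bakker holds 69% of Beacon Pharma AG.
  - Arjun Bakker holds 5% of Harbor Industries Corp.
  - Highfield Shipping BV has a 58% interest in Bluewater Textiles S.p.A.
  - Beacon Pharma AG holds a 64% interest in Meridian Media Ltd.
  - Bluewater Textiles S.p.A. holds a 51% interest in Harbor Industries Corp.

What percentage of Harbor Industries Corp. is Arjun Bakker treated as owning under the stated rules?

41.62%

By sibling attribution (R1), Arjun Bakker is treated as also owning Keanu Bakker's interest in Highfield Shipping BV, giving 53% + 47% = 100%.
By sibling attribution (R1), Arjun Bakker is treated as also owning Keanu Bakker's interest in Beacon Pharma AG, giving 69% + 31% = 100%.
Chain via Highfield Shipping BV → Bluewater Textiles S.p.A. (R3): 100% × 58% × 51% = 29.58% of Harbor Industries Corp.
Chain via Beacon Pharma AG → Meridian Media Ltd (R3): 100% × 64% × 11% = 7.04% of Harbor Industries Corp.
Direct interest in Harbor Industries Corp: 5%.
Aggregating (R2): 29.58% + 7.04% + 5% = 41.62%.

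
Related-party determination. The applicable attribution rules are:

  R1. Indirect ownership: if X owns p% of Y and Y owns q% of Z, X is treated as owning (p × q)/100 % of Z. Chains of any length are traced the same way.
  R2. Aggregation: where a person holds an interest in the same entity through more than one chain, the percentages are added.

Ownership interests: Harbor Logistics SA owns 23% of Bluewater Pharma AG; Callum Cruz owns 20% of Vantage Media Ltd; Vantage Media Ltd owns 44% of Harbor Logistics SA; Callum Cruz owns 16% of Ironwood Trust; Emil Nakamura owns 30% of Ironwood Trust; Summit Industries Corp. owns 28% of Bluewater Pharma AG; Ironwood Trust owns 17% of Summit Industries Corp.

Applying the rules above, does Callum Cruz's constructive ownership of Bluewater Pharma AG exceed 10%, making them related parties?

Chain via Vantage Media Ltd → Harbor Logistics SA (R1): 20% × 44% × 23% = 2.024% of Bluewater Pharma AG.
Chain via Ironwood Trust → Summit Industries Corp. (R1): 16% × 17% × 28% = 0.7616% of Bluewater Pharma AG.
Aggregating (R2): 2.024% + 0.7616% = 2.7856%.
2.7856% does not exceed the 10% threshold, so Callum is not a related party to Bluewater Pharma AG.

No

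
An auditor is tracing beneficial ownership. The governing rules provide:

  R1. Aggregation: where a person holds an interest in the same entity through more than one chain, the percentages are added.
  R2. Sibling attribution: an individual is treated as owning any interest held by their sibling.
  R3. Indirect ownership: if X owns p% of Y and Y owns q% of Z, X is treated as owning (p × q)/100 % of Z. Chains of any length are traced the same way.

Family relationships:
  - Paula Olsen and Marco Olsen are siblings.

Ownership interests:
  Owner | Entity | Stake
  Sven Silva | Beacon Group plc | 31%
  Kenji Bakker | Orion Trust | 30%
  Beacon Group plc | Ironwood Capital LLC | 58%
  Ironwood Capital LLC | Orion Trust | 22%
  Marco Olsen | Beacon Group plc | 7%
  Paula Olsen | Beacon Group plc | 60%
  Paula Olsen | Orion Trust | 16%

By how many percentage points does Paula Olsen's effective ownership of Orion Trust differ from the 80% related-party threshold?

By sibling attribution (R2), Paula Olsen is treated as also owning Marco Olsen's interest in Beacon Group plc, giving 60% + 7% = 67%.
Chain via Beacon Group plc → Ironwood Capital LLC (R3): 67% × 58% × 22% = 8.5492% of Orion Trust.
Direct interest in Orion Trust: 16%.
Aggregating (R1): 8.5492% + 16% = 24.5492%.
24.5492% falls short of the 80% threshold by 55.4508 percentage points.

55.4508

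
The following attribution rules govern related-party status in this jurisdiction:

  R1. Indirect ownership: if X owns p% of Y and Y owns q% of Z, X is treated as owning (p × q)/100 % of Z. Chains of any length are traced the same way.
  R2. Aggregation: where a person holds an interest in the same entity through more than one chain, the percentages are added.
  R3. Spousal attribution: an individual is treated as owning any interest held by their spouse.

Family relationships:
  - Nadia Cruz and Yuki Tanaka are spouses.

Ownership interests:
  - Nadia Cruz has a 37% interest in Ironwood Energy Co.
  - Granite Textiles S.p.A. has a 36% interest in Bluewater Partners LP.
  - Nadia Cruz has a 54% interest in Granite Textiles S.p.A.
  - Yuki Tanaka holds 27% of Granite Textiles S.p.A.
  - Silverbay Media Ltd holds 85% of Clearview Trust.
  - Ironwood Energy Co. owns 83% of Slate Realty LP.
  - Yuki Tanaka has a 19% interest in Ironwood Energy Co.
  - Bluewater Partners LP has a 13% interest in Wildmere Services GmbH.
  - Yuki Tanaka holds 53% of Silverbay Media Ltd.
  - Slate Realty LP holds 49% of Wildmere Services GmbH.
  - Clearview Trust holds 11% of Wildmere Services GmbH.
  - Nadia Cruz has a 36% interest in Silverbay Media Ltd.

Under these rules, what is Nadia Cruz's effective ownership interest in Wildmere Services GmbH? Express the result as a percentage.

By spousal attribution (R3), Nadia Cruz is treated as also owning Yuki Tanaka's interest in Silverbay Media Ltd, giving 36% + 53% = 89%.
By spousal attribution (R3), Nadia Cruz is treated as also owning Yuki Tanaka's interest in Ironwood Energy Co, giving 37% + 19% = 56%.
By spousal attribution (R3), Nadia Cruz is treated as also owning Yuki Tanaka's interest in Granite Textiles S.p.A, giving 54% + 27% = 81%.
Chain via Silverbay Media Ltd → Clearview Trust (R1): 89% × 85% × 11% = 8.3215% of Wildmere Services GmbH.
Chain via Ironwood Energy Co. → Slate Realty LP (R1): 56% × 83% × 49% = 22.7752% of Wildmere Services GmbH.
Chain via Granite Textiles S.p.A. → Bluewater Partners LP (R1): 81% × 36% × 13% = 3.7908% of Wildmere Services GmbH.
Aggregating (R2): 8.3215% + 22.7752% + 3.7908% = 34.8875%.

34.8875%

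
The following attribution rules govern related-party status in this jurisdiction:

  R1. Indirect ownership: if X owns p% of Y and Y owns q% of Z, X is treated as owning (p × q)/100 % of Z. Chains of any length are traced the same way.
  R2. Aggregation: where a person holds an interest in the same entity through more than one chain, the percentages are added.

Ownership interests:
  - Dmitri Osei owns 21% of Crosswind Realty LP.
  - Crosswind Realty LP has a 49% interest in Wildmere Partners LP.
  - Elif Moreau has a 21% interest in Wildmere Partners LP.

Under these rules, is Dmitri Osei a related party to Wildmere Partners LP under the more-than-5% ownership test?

Chain via Crosswind Realty LP (R1): 21% × 49% = 10.29% of Wildmere Partners LP.
10.29% exceeds the 5% threshold, so Dmitri is a related party to Wildmere Partners LP.

Yes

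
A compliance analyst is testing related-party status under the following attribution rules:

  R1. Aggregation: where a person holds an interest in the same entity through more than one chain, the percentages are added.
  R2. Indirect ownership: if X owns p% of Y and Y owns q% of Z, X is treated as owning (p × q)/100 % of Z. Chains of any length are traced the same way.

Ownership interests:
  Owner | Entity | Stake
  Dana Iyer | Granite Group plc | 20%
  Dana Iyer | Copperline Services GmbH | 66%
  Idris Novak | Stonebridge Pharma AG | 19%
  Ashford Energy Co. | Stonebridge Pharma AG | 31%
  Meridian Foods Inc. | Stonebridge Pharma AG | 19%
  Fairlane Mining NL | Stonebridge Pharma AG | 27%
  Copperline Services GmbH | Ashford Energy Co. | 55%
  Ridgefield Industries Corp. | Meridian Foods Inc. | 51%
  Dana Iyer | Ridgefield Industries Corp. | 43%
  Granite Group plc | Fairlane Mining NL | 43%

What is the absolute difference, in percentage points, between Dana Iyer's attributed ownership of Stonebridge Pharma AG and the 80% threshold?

62.2583

Chain via Ridgefield Industries Corp. → Meridian Foods Inc. (R2): 43% × 51% × 19% = 4.1667% of Stonebridge Pharma AG.
Chain via Copperline Services GmbH → Ashford Energy Co. (R2): 66% × 55% × 31% = 11.253% of Stonebridge Pharma AG.
Chain via Granite Group plc → Fairlane Mining NL (R2): 20% × 43% × 27% = 2.322% of Stonebridge Pharma AG.
Aggregating (R1): 4.1667% + 11.253% + 2.322% = 17.7417%.
17.7417% falls short of the 80% threshold by 62.2583 percentage points.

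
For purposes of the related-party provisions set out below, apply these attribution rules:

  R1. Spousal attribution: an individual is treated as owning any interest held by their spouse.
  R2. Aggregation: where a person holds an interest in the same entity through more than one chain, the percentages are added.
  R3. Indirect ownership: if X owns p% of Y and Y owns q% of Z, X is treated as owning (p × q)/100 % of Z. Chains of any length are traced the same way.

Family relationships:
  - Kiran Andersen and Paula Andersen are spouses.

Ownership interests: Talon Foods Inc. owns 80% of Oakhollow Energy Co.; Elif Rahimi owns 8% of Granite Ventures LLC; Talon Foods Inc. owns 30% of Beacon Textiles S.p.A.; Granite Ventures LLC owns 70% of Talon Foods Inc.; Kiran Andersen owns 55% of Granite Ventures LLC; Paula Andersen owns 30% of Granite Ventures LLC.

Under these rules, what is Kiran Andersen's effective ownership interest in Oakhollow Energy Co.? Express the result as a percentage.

47.6%

By spousal attribution (R1), Kiran Andersen is treated as also owning Paula Andersen's interest in Granite Ventures LLC, giving 55% + 30% = 85%.
Chain via Granite Ventures LLC → Talon Foods Inc. (R3): 85% × 70% × 80% = 47.6% of Oakhollow Energy Co.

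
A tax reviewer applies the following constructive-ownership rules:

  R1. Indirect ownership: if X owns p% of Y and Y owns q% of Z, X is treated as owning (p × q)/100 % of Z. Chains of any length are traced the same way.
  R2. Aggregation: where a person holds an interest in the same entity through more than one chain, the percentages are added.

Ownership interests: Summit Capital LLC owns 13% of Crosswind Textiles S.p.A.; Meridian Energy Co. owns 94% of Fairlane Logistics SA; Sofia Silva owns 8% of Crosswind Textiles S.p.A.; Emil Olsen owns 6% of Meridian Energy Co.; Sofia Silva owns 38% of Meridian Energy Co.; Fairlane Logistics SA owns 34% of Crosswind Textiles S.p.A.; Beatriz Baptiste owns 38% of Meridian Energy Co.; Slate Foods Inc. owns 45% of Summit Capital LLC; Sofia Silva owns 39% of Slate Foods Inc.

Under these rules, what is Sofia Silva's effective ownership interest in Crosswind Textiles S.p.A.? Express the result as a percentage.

22.4263%

Chain via Meridian Energy Co. → Fairlane Logistics SA (R1): 38% × 94% × 34% = 12.1448% of Crosswind Textiles S.p.A.
Chain via Slate Foods Inc. → Summit Capital LLC (R1): 39% × 45% × 13% = 2.2815% of Crosswind Textiles S.p.A.
Direct interest in Crosswind Textiles S.p.A: 8%.
Aggregating (R2): 12.1448% + 2.2815% + 8% = 22.4263%.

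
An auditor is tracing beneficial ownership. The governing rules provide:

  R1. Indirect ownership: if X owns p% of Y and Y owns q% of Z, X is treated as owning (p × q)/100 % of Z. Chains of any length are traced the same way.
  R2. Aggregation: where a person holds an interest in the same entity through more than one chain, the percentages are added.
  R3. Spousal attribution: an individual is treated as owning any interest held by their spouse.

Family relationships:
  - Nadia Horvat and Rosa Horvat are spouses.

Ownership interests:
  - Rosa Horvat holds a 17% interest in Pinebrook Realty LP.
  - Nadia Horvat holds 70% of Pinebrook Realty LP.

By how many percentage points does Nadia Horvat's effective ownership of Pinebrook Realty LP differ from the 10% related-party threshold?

77

By spousal attribution (R3), Nadia Horvat is treated as also owning Rosa Horvat's interest in Pinebrook Realty LP, giving 70% + 17% = 87%.
Direct interest in Pinebrook Realty LP: 87%.
87% exceeds the 10% threshold by 77 percentage points.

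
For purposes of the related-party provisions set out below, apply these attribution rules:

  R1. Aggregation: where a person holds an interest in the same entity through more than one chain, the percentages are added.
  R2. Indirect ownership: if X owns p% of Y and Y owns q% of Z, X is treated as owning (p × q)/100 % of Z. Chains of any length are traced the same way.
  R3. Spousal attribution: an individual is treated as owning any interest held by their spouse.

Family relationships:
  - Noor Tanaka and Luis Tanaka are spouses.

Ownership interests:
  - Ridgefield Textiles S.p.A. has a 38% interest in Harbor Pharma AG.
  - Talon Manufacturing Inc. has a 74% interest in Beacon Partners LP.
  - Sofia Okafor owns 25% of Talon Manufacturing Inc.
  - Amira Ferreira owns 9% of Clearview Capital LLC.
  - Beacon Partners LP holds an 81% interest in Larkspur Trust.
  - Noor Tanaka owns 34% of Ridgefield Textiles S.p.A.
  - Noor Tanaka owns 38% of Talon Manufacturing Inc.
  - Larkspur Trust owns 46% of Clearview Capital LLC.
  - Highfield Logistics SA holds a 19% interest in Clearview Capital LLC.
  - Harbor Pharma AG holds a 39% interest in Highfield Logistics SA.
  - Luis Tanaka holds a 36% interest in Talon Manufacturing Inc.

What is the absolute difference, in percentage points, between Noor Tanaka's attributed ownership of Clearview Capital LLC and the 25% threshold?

By spousal attribution (R3), Noor Tanaka is treated as also owning Luis Tanaka's interest in Talon Manufacturing Inc, giving 38% + 36% = 74%.
Chain via Talon Manufacturing Inc. → Beacon Partners LP → Larkspur Trust (R2): 74% × 74% × 81% × 46% = 20.403576% of Clearview Capital LLC.
Chain via Ridgefield Textiles S.p.A. → Harbor Pharma AG → Highfield Logistics SA (R2): 34% × 38% × 39% × 19% = 0.957372% of Clearview Capital LLC.
Aggregating (R1): 20.403576% + 0.957372% = 21.360948%.
21.360948% falls short of the 25% threshold by 3.639052 percentage points.

3.639052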